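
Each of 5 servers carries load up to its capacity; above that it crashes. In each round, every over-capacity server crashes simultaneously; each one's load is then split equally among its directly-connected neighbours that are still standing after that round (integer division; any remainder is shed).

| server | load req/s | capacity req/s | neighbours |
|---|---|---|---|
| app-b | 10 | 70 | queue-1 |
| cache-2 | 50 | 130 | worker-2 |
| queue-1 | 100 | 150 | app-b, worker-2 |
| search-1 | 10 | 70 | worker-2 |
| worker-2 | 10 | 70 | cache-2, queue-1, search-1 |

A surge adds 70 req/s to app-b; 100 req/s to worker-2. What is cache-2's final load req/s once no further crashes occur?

Round 1 — app-b at 80 > 70; worker-2 at 110 > 70. app-b, worker-2 crash.
  app-b sheds 80 req/s to queue-1: 80 each.
    queue-1: 100+80 = 180 > 150
  worker-2 sheds 110 req/s to cache-2, queue-1, search-1: 36 each (2 lost).
    cache-2: 50+36 = 86 ≤ 130
    queue-1: 180+36 = 216 > 150
    search-1: 10+36 = 46 ≤ 70
Round 2 — queue-1 crashes.
  queue-1 sheds 216 req/s: no online neighbours, lost.
No further crashes.

86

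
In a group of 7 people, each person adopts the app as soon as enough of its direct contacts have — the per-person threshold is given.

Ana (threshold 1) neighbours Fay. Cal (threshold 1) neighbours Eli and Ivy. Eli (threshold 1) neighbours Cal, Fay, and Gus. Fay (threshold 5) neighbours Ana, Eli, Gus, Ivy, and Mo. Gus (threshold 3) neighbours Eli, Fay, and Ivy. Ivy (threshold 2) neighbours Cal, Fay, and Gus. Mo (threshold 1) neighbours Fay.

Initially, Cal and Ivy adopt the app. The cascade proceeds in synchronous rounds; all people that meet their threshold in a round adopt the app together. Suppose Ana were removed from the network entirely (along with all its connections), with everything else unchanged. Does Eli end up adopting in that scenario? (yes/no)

With Ana removed:
Round 1 — Cal, Ivy adopt the app (initial).
Round 2 — checking thresholds:
  Eli: 1 of 3 neighbours ≥ 1, adopts the app.
  Fay: 1 of 4 neighbours < 5, below threshold.
  Gus: 1 of 3 neighbours < 3, below threshold.
Round 3 — no new adoptions; cascade stops.

yes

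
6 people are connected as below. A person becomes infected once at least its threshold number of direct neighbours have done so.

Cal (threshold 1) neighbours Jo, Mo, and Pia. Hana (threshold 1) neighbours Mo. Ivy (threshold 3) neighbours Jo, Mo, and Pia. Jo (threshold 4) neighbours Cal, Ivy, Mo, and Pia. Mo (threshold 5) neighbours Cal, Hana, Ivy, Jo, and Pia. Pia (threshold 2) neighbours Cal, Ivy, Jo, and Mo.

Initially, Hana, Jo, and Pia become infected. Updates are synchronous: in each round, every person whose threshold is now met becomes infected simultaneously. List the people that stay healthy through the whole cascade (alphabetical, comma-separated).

Round 1 — Hana, Jo, Pia become infected (initial).
Round 2 — checking thresholds:
  Cal: 2 of 3 neighbours ≥ 1, becomes infected.
  Ivy: 2 of 3 neighbours < 3, not yet.
  Mo: 3 of 5 neighbours < 5, not yet.
Round 3 — no new infections; cascade stops.

Ivy, Mo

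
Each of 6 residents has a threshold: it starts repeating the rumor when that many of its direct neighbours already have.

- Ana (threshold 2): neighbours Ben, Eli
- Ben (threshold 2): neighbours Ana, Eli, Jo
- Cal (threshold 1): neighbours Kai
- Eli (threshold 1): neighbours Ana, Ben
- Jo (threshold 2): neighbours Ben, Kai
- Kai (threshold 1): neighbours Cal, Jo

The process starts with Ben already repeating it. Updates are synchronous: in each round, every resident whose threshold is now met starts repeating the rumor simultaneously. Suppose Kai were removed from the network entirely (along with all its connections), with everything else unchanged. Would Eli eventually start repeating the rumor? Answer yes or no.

With Kai removed:
Round 1 — Ben starts repeating the rumor (initial).
Round 2 — checking thresholds:
  Ana: 1 of 2 neighbours < 2, not yet.
  Eli: 1 of 2 neighbours ≥ 1, starts repeating the rumor.
  Jo: 1 of 1 neighbours < 2, not yet.
Round 3 — checking thresholds:
  Ana: 2 of 2 neighbours ≥ 2, starts repeating the rumor.
  Jo: 1 of 1 neighbours < 2, not yet.
Round 4 — no new spreads; cascade stops.

yes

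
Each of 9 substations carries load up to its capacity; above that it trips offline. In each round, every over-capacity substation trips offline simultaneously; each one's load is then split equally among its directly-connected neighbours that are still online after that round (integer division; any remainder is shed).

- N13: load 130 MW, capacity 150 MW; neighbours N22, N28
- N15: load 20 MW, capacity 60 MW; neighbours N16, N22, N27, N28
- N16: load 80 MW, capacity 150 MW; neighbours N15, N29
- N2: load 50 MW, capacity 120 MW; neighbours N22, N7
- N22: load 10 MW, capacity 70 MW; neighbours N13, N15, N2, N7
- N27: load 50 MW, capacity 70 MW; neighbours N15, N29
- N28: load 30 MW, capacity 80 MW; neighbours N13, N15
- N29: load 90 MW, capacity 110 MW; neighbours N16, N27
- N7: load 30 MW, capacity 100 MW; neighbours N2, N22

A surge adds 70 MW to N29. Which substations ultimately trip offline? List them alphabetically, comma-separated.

N13, N15, N16, N22, N27, N28, N29

Round 1 — N29 at 160 > 110. N29 trips offline.
  N29 sheds 160 MW to N16, N27: 80 each.
    N16: 80+80 = 160 > 150
    N27: 50+80 = 130 > 70
Round 2 — N16, N27 trip offline.
  N16 sheds 160 MW to N15: 160 each.
    N15: 20+160 = 180 > 60
  N27 sheds 130 MW to N15: 130 each.
    N15: 180+130 = 310 > 60
Round 3 — N15 trips offline.
  N15 sheds 310 MW to N22, N28: 155 each.
    N22: 10+155 = 165 > 70
    N28: 30+155 = 185 > 80
Round 4 — N22, N28 trip offline.
  N22 sheds 165 MW to N13, N2, N7: 55 each.
    N13: 130+55 = 185 > 150
    N2: 50+55 = 105 ≤ 120
    N7: 30+55 = 85 ≤ 100
  N28 sheds 185 MW to N13: 185 each.
    N13: 185+185 = 370 > 150
Round 5 — N13 trips offline.
  N13 sheds 370 MW: no online neighbours, lost.
No further trips.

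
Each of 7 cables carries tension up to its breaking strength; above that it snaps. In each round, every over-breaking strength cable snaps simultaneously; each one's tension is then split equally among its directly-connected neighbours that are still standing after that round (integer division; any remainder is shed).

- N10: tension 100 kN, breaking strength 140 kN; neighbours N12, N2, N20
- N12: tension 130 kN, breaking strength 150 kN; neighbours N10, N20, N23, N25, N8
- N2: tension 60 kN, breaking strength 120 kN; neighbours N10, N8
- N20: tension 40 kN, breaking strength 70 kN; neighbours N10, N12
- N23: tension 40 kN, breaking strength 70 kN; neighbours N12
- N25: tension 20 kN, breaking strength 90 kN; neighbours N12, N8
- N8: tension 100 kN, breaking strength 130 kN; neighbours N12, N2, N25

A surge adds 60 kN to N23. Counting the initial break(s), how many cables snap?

7

Round 1 — N23 at 100 > 70. N23 snaps.
  N23 sheds 100 kN to N12: 100 each.
    N12: 130+100 = 230 > 150
Round 2 — N12 snaps.
  N12 sheds 230 kN to N10, N20, N25, N8: 57 each (2 lost).
    N10: 100+57 = 157 > 140
    N20: 40+57 = 97 > 70
    N25: 20+57 = 77 ≤ 90
    N8: 100+57 = 157 > 130
Round 3 — N10, N20, N8 snap.
  N10 sheds 157 kN to N2: 157 each.
    N2: 60+157 = 217 > 120
  N20 sheds 97 kN: no online neighbours, lost.
  N8 sheds 157 kN to N2, N25: 78 each (1 lost).
    N2: 217+78 = 295 > 120
    N25: 77+78 = 155 > 90
Round 4 — N2, N25 snap.
  N2 sheds 295 kN: no online neighbours, lost.
  N25 sheds 155 kN: no online neighbours, lost.
No further breaks.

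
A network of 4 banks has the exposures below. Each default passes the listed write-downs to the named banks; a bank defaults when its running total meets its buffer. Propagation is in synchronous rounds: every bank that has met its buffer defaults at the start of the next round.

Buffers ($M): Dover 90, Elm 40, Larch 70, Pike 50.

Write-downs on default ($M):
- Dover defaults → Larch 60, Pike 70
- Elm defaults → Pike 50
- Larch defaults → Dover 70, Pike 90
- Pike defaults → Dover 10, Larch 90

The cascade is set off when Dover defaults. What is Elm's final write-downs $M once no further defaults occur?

Round 1 — Dover defaults (initial).
  Larch: +60 → 60 < 70
  Pike: +70 → 70 ≥ 50
Round 2 — Pike defaults.
  Larch: +90 → 150 ≥ 70
Round 3 — Larch defaults.
No further defaults.

0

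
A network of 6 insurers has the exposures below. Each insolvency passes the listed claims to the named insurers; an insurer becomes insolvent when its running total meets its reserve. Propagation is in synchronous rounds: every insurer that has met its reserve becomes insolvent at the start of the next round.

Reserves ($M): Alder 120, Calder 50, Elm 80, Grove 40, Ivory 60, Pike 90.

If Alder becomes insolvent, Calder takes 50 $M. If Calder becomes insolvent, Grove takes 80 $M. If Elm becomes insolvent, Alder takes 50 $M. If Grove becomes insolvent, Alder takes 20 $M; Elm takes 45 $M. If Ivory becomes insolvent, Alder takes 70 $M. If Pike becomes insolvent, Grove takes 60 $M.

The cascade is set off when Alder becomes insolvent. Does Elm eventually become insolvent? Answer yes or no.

Round 1 — Alder becomes insolvent (initial).
  Calder: +50 → 50 ≥ 50
Round 2 — Calder becomes insolvent.
  Grove: +80 → 80 ≥ 40
Round 3 — Grove becomes insolvent.
  Elm: +45 → 45 < 80
No further insolvencies.

no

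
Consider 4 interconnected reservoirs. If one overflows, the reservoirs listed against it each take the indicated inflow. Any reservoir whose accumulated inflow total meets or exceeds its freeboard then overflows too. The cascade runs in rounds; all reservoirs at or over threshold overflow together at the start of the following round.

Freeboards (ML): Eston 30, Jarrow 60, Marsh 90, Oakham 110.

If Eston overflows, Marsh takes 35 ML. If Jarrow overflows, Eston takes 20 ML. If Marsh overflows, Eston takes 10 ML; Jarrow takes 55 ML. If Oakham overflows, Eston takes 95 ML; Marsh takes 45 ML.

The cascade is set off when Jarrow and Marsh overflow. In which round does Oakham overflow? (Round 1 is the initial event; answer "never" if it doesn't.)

never

Round 1 — Jarrow, Marsh overflow (initial).
  Eston: +20+10 → 30 ≥ 30
Round 2 — Eston overflows.
No further overflows.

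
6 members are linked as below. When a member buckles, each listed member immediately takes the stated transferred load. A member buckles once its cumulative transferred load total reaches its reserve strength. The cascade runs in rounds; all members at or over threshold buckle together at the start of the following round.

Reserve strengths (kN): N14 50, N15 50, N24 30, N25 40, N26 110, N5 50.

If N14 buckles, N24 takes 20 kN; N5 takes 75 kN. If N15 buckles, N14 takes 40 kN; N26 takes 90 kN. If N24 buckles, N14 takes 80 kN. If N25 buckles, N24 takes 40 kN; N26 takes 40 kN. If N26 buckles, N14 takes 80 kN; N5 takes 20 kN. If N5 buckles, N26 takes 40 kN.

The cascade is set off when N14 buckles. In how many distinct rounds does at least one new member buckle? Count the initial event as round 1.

Round 1 — N14 buckles (initial).
  N24: +20 → 20 < 30
  N5: +75 → 75 ≥ 50
Round 2 — N5 buckles.
  N26: +40 → 40 < 110
No further bucklings.

2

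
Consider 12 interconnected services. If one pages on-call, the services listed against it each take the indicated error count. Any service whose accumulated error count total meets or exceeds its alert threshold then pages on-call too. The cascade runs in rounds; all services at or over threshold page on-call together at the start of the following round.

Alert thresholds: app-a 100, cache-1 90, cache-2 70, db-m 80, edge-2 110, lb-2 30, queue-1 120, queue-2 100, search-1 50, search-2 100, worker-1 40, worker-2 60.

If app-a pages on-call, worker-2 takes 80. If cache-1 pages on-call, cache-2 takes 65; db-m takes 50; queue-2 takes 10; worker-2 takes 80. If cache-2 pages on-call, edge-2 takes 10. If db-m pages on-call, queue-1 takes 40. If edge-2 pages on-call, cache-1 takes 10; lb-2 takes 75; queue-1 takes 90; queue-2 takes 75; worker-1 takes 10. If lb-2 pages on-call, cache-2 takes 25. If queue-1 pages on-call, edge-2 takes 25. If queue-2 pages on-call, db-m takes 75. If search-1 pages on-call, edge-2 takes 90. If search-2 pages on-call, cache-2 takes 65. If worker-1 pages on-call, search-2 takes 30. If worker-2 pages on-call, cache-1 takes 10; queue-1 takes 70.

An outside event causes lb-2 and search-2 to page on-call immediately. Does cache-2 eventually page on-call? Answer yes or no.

Round 1 — lb-2, search-2 page on-call (initial).
  cache-2: +25+65 → 90 ≥ 70
Round 2 — cache-2 pages on-call.
  edge-2: +10 → 10 < 110
No further pages.

yes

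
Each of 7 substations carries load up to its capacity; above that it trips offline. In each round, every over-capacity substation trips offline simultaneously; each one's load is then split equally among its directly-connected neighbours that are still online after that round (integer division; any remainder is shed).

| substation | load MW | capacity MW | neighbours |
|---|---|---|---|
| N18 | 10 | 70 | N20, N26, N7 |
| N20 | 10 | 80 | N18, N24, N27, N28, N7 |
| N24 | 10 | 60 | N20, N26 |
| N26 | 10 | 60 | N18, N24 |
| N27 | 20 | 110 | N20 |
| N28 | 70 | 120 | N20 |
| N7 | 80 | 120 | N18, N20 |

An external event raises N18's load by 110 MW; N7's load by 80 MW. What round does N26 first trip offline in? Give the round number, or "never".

2

Round 1 — N18 at 120 > 70; N7 at 160 > 120. N18, N7 trip offline.
  N18 sheds 120 MW to N20, N26: 60 each.
    N20: 10+60 = 70 ≤ 80
    N26: 10+60 = 70 > 60
  N7 sheds 160 MW to N20: 160 each.
    N20: 70+160 = 230 > 80
Round 2 — N20, N26 trip offline.
  N20 sheds 230 MW to N24, N27, N28: 76 each (2 lost).
    N24: 10+76 = 86 > 60
    N27: 20+76 = 96 ≤ 110
    N28: 70+76 = 146 > 120
  N26 sheds 70 MW to N24: 70 each.
    N24: 86+70 = 156 > 60
Round 3 — N24, N28 trip offline.
  N24 sheds 156 MW: no online neighbours, lost.
  N28 sheds 146 MW: no online neighbours, lost.
No further trips.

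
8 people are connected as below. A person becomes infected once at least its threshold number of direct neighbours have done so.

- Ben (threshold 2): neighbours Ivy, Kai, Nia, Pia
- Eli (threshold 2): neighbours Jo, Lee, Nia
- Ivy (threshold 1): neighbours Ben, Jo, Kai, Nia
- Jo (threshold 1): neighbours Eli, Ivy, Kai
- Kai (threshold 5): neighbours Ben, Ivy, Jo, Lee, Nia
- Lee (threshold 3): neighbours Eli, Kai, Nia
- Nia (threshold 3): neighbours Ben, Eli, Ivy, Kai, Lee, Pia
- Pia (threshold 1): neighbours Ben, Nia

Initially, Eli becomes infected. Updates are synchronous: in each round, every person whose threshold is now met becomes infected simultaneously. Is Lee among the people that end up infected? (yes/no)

no

Round 1 — Eli becomes infected (initial).
Round 2 — checking thresholds:
  Jo: 1 of 3 neighbours ≥ 1, becomes infected.
  Lee: 1 of 3 neighbours < 3, holds.
  Nia: 1 of 6 neighbours < 3, holds.
Round 3 — checking thresholds:
  Ivy: 1 of 4 neighbours ≥ 1, becomes infected.
  Kai: 1 of 5 neighbours < 5, holds.
  Lee: 1 of 3 neighbours < 3, holds.
  Nia: 1 of 6 neighbours < 3, holds.
Round 4 — no new infections; cascade stops.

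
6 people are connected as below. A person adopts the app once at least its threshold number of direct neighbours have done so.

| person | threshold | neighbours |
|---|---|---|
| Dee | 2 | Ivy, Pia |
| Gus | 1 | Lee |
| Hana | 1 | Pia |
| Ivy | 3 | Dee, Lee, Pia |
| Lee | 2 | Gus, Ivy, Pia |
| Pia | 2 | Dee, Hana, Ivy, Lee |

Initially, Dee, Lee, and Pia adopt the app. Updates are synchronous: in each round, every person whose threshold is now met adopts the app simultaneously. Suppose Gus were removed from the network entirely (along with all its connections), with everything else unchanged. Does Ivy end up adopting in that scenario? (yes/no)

With Gus removed:
Round 1 — Dee, Lee, Pia adopt the app (initial).
Round 2 — checking thresholds:
  Hana: 1 of 1 neighbours ≥ 1, adopts the app.
  Ivy: 3 of 3 neighbours ≥ 3, adopts the app.
Round 3 — no new adoptions; cascade stops.

yes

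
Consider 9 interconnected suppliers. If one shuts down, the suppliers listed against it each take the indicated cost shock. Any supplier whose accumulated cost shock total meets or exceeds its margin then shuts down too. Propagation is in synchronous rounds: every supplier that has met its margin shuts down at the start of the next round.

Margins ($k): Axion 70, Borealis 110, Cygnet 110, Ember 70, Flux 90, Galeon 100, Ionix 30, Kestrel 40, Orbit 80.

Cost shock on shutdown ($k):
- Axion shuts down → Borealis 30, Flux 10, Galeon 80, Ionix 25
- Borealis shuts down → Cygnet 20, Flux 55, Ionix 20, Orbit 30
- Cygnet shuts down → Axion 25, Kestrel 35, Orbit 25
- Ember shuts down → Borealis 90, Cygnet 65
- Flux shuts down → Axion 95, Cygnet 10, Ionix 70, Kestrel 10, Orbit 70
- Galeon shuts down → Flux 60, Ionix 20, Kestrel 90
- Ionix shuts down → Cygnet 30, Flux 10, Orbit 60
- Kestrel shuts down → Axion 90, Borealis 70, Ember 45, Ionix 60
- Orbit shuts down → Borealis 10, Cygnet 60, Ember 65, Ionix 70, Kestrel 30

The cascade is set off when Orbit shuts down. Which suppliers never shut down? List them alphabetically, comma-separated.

Round 1 — Orbit shuts down (initial).
  Borealis: +10 → 10 < 110
  Cygnet: +60 → 60 < 110
  Ember: +65 → 65 < 70
  Ionix: +70 → 70 ≥ 30
  Kestrel: +30 → 30 < 40
Round 2 — Ionix shuts down.
  Cygnet: +30 → 90 < 110
  Flux: +10 → 10 < 90
No further shutdowns.

Axion, Borealis, Cygnet, Ember, Flux, Galeon, Kestrel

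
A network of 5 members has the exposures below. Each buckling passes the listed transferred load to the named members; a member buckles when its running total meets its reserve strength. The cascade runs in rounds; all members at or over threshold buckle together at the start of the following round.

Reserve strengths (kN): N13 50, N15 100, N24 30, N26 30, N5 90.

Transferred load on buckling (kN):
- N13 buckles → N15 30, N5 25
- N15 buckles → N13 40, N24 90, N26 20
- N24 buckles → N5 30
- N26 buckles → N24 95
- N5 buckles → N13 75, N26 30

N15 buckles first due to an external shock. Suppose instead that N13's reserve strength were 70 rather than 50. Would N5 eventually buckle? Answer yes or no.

With N13's reserve strength at 70:
Round 1 — N15 buckles (initial).
  N13: +40 → 40 < 70
  N24: +90 → 90 ≥ 30
  N26: +20 → 20 < 30
Round 2 — N24 buckles.
  N5: +30 → 30 < 90
No further bucklings.

no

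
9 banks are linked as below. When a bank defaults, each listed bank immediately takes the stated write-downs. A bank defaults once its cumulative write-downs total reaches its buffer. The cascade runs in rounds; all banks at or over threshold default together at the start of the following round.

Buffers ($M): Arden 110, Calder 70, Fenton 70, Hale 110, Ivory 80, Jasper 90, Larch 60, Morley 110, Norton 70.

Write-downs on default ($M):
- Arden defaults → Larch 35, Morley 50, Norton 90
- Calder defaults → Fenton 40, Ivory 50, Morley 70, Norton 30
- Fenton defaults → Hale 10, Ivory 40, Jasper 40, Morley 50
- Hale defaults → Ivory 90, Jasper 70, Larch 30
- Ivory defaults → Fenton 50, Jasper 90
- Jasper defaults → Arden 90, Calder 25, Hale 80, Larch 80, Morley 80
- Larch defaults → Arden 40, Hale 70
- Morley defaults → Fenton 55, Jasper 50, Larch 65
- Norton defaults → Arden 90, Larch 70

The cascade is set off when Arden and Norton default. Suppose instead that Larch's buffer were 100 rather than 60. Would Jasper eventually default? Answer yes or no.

With Larch's buffer at 100:
Round 1 — Arden, Norton default (initial).
  Larch: +35+70 → 105 ≥ 100
  Morley: +50 → 50 < 110
Round 2 — Larch defaults.
  Hale: +70 → 70 < 110
No further defaults.

no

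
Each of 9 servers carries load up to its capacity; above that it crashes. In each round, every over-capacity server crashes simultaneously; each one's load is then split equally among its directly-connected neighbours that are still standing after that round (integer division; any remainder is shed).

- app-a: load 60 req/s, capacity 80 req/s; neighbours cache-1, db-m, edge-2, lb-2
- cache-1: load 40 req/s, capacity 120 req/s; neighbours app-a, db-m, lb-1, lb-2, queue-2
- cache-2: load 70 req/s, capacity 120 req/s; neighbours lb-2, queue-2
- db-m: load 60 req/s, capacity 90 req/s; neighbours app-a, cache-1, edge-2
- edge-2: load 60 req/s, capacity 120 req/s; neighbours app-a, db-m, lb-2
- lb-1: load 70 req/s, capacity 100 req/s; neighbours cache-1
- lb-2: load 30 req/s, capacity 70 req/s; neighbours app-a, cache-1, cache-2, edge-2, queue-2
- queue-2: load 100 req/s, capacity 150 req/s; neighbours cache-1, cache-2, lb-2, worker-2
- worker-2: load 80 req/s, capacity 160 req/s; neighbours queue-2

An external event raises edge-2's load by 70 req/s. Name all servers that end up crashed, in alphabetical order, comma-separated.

app-a, cache-1, cache-2, db-m, edge-2, lb-1, lb-2, queue-2, worker-2

Round 1 — edge-2 at 130 > 120. edge-2 crashes.
  edge-2 sheds 130 req/s to app-a, db-m, lb-2: 43 each (1 lost).
    app-a: 60+43 = 103 > 80
    db-m: 60+43 = 103 > 90
    lb-2: 30+43 = 73 > 70
Round 2 — app-a, db-m, lb-2 crash.
  app-a sheds 103 req/s to cache-1: 103 each.
    cache-1: 40+103 = 143 > 120
  db-m sheds 103 req/s to cache-1: 103 each.
    cache-1: 143+103 = 246 > 120
  lb-2 sheds 73 req/s to cache-1, cache-2, queue-2: 24 each (1 lost).
    cache-1: 246+24 = 270 > 120
    cache-2: 70+24 = 94 ≤ 120
    queue-2: 100+24 = 124 ≤ 150
Round 3 — cache-1 crashes.
  cache-1 sheds 270 req/s to lb-1, queue-2: 135 each.
    lb-1: 70+135 = 205 > 100
    queue-2: 124+135 = 259 > 150
Round 4 — lb-1, queue-2 crash.
  lb-1 sheds 205 req/s: no online neighbours, lost.
  queue-2 sheds 259 req/s to cache-2, worker-2: 129 each (1 lost).
    cache-2: 94+129 = 223 > 120
    worker-2: 80+129 = 209 > 160
Round 5 — cache-2, worker-2 crash.
  cache-2 sheds 223 req/s: no online neighbours, lost.
  worker-2 sheds 209 req/s: no online neighbours, lost.
No further crashes.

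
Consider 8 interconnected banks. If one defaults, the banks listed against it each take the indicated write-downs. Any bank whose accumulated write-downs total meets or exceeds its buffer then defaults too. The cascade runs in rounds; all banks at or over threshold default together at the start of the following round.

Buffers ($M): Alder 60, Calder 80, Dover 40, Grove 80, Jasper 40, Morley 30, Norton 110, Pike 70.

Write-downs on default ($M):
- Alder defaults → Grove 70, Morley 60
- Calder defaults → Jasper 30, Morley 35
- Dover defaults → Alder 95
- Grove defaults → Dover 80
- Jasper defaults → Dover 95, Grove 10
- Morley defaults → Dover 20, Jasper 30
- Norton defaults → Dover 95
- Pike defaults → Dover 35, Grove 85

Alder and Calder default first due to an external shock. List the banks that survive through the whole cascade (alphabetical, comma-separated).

Round 1 — Alder, Calder default (initial).
  Grove: +70 → 70 < 80
  Jasper: +30 → 30 < 40
  Morley: +60+35 → 95 ≥ 30
Round 2 — Morley defaults.
  Dover: +20 → 20 < 40
  Jasper: +30 → 60 ≥ 40
Round 3 — Jasper defaults.
  Dover: +95 → 115 ≥ 40
  Grove: +10 → 80 ≥ 80
Round 4 — Dover, Grove default.
No further defaults.

Norton, Pike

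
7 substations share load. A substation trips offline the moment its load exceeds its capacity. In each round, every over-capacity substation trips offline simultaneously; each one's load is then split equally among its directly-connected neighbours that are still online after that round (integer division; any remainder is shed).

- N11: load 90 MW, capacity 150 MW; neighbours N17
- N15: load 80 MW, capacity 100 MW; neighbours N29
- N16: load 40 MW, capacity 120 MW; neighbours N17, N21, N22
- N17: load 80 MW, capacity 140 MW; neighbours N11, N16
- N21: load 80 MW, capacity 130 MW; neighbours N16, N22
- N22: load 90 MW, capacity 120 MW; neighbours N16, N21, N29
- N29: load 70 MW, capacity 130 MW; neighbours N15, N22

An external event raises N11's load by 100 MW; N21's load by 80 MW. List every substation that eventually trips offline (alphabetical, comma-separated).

N11, N15, N16, N17, N21, N22, N29

Round 1 — N11 at 190 > 150; N21 at 160 > 130. N11, N21 trip offline.
  N11 sheds 190 MW to N17: 190 each.
    N17: 80+190 = 270 > 140
  N21 sheds 160 MW to N16, N22: 80 each.
    N16: 40+80 = 120 ≤ 120
    N22: 90+80 = 170 > 120
Round 2 — N17, N22 trip offline.
  N17 sheds 270 MW to N16: 270 each.
    N16: 120+270 = 390 > 120
  N22 sheds 170 MW to N16, N29: 85 each.
    N16: 390+85 = 475 > 120
    N29: 70+85 = 155 > 130
Round 3 — N16, N29 trip offline.
  N16 sheds 475 MW: no online neighbours, lost.
  N29 sheds 155 MW to N15: 155 each.
    N15: 80+155 = 235 > 100
Round 4 — N15 trips offline.
  N15 sheds 235 MW: no online neighbours, lost.
No further trips.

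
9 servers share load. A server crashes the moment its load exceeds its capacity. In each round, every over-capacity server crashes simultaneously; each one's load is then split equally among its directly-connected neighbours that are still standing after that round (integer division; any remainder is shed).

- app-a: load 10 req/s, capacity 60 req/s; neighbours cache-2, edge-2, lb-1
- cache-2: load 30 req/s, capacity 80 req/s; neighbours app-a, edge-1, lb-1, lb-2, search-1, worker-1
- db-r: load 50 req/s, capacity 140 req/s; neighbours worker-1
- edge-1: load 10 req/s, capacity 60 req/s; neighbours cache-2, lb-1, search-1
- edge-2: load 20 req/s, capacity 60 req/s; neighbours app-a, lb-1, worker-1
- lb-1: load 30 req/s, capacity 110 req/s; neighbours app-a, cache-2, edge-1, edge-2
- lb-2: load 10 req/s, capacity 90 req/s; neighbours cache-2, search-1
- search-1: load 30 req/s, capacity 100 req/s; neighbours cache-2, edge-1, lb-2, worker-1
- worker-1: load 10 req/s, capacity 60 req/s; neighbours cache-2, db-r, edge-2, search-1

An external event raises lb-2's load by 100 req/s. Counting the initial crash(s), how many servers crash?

Round 1 — lb-2 at 110 > 90. lb-2 crashes.
  lb-2 sheds 110 req/s to cache-2, search-1: 55 each.
    cache-2: 30+55 = 85 > 80
    search-1: 30+55 = 85 ≤ 100
Round 2 — cache-2 crashes.
  cache-2 sheds 85 req/s to app-a, edge-1, lb-1, search-1, worker-1: 17 each.
    app-a: 10+17 = 27 ≤ 60
    edge-1: 10+17 = 27 ≤ 60
    lb-1: 30+17 = 47 ≤ 110
    search-1: 85+17 = 102 > 100
    worker-1: 10+17 = 27 ≤ 60
Round 3 — search-1 crashes.
  search-1 sheds 102 req/s to edge-1, worker-1: 51 each.
    edge-1: 27+51 = 78 > 60
    worker-1: 27+51 = 78 > 60
Round 4 — edge-1, worker-1 crash.
  edge-1 sheds 78 req/s to lb-1: 78 each.
    lb-1: 47+78 = 125 > 110
  worker-1 sheds 78 req/s to db-r, edge-2: 39 each.
    db-r: 50+39 = 89 ≤ 140
    edge-2: 20+39 = 59 ≤ 60
Round 5 — lb-1 crashes.
  lb-1 sheds 125 req/s to app-a, edge-2: 62 each (1 lost).
    app-a: 27+62 = 89 > 60
    edge-2: 59+62 = 121 > 60
Round 6 — app-a, edge-2 crash.
  app-a sheds 89 req/s: no online neighbours, lost.
  edge-2 sheds 121 req/s: no online neighbours, lost.
No further crashes.

8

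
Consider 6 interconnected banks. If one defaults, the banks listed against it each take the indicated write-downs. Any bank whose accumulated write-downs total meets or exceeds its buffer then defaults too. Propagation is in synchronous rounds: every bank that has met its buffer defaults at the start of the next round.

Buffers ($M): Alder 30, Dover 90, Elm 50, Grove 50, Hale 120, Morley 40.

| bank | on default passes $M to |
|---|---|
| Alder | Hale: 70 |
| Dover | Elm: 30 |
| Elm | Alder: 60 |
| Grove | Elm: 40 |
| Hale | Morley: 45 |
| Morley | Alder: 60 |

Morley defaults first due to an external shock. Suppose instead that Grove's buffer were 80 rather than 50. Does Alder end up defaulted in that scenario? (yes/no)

With Grove's buffer at 80:
Round 1 — Morley defaults (initial).
  Alder: +60 → 60 ≥ 30
Round 2 — Alder defaults.
  Hale: +70 → 70 < 120
No further defaults.

yes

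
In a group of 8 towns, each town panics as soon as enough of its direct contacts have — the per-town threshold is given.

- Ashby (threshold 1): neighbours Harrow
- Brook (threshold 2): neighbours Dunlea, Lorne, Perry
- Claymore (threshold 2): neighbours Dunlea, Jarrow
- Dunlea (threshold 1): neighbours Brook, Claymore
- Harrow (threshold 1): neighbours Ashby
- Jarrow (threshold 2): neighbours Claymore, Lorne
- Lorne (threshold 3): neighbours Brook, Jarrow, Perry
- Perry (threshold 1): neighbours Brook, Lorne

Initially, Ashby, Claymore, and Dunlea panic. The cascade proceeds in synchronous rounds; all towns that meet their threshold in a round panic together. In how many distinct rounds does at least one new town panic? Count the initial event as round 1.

2

Round 1 — Ashby, Claymore, Dunlea panic (initial).
Round 2 — checking thresholds:
  Brook: 1 of 3 neighbours < 2, below threshold.
  Harrow: 1 of 1 neighbours ≥ 1, panics.
  Jarrow: 1 of 2 neighbours < 2, below threshold.
Round 3 — no new panics; cascade stops.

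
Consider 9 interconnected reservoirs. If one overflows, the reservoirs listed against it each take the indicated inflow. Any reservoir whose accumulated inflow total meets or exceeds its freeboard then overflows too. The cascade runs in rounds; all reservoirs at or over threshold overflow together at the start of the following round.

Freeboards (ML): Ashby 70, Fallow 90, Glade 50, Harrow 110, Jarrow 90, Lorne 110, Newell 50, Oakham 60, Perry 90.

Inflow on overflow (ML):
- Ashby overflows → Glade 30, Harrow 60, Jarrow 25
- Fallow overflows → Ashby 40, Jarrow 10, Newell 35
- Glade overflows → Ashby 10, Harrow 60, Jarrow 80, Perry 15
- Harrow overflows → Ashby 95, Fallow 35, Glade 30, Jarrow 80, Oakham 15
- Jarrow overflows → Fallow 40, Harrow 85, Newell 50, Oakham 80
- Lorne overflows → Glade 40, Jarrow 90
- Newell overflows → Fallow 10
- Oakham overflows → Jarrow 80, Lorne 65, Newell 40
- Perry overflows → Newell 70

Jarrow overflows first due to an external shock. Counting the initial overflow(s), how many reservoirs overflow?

Round 1 — Jarrow overflows (initial).
  Fallow: +40 → 40 < 90
  Harrow: +85 → 85 < 110
  Newell: +50 → 50 ≥ 50
  Oakham: +80 → 80 ≥ 60
Round 2 — Newell, Oakham overflow.
  Fallow: +10 → 50 < 90
  Lorne: +65 → 65 < 110
No further overflows.

3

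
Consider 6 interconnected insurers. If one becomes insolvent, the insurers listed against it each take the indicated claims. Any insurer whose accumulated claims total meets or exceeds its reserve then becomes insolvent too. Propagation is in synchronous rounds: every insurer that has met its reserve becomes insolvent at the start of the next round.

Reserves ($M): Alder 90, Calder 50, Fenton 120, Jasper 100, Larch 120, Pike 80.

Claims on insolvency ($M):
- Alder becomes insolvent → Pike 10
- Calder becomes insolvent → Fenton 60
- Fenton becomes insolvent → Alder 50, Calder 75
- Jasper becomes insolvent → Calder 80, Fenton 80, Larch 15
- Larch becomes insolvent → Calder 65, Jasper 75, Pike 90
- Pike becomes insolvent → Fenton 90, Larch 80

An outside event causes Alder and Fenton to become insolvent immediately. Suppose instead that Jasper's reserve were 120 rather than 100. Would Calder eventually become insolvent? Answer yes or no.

With Jasper's reserve at 120:
Round 1 — Alder, Fenton become insolvent (initial).
  Calder: +75 → 75 ≥ 50
  Pike: +10 → 10 < 80
Round 2 — Calder becomes insolvent.
No further insolvencies.

yes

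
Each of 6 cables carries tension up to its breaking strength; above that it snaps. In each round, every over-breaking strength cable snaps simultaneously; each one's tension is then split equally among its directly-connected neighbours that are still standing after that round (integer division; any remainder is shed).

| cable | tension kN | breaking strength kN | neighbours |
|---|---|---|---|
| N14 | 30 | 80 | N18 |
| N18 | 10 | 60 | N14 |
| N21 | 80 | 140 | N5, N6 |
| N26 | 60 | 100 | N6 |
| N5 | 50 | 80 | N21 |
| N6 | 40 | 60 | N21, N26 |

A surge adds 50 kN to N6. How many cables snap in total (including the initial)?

2

Round 1 — N6 at 90 > 60. N6 snaps.
  N6 sheds 90 kN to N21, N26: 45 each.
    N21: 80+45 = 125 ≤ 140
    N26: 60+45 = 105 > 100
Round 2 — N26 snaps.
  N26 sheds 105 kN: no online neighbours, lost.
No further breaks.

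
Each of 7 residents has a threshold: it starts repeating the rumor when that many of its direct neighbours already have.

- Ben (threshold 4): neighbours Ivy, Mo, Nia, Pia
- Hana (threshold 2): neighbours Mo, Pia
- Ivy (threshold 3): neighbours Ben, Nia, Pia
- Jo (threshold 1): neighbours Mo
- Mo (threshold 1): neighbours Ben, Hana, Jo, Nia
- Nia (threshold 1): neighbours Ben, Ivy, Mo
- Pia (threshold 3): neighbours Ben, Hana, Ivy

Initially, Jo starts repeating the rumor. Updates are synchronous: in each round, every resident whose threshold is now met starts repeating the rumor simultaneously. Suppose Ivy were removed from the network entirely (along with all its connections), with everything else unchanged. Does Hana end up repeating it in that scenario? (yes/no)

With Ivy removed:
Round 1 — Jo starts repeating the rumor (initial).
Round 2 — checking thresholds:
  Mo: 1 of 4 neighbours ≥ 1, starts repeating the rumor.
Round 3 — checking thresholds:
  Ben: 1 of 3 neighbours < 4, below threshold.
  Hana: 1 of 2 neighbours < 2, below threshold.
  Nia: 1 of 2 neighbours ≥ 1, starts repeating the rumor.
Round 4 — no new spreads; cascade stops.

no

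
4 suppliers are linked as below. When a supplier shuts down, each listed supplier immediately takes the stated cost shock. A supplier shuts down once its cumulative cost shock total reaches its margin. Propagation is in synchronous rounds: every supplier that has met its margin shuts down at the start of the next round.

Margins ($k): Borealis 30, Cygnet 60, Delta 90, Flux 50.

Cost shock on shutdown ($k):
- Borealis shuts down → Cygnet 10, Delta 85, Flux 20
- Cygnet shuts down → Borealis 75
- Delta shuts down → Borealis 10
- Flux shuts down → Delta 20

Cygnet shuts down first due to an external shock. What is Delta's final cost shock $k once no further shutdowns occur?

85

Round 1 — Cygnet shuts down (initial).
  Borealis: +75 → 75 ≥ 30
Round 2 — Borealis shuts down.
  Delta: +85 → 85 < 90
  Flux: +20 → 20 < 50
No further shutdowns.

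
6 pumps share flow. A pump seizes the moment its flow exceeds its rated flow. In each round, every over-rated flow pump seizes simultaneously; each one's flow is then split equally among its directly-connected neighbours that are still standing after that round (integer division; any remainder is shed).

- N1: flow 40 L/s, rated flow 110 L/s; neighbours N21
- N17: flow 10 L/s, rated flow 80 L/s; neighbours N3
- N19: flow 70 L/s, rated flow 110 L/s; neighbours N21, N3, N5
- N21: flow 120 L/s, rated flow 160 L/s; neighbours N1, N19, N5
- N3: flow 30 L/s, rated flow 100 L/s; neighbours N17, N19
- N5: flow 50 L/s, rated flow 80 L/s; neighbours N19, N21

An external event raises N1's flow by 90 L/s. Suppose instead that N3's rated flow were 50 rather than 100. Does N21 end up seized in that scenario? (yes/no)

With N3's rated flow at 50:
Round 1 — N1 at 130 > 110. N1 seizes.
  N1 sheds 130 L/s to N21: 130 each.
    N21: 120+130 = 250 > 160
Round 2 — N21 seizes.
  N21 sheds 250 L/s to N19, N5: 125 each.
    N19: 70+125 = 195 > 110
    N5: 50+125 = 175 > 80
Round 3 — N19, N5 seize.
  N19 sheds 195 L/s to N3: 195 each.
    N3: 30+195 = 225 > 50
  N5 sheds 175 L/s: no online neighbours, lost.
Round 4 — N3 seizes.
  N3 sheds 225 L/s to N17: 225 each.
    N17: 10+225 = 235 > 80
Round 5 — N17 seizes.
  N17 sheds 235 L/s: no online neighbours, lost.
No further seizures.

yes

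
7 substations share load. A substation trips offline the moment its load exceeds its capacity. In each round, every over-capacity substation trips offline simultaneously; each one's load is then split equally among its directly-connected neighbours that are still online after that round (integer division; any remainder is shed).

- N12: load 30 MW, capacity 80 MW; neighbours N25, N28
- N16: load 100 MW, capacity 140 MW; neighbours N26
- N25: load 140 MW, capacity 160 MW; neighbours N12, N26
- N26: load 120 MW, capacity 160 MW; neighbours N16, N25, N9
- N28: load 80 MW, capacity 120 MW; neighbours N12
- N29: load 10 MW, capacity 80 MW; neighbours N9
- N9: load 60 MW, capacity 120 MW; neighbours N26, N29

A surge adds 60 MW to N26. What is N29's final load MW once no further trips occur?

Round 1 — N26 at 180 > 160. N26 trips offline.
  N26 sheds 180 MW to N16, N25, N9: 60 each.
    N16: 100+60 = 160 > 140
    N25: 140+60 = 200 > 160
    N9: 60+60 = 120 ≤ 120
Round 2 — N16, N25 trip offline.
  N16 sheds 160 MW: no online neighbours, lost.
  N25 sheds 200 MW to N12: 200 each.
    N12: 30+200 = 230 > 80
Round 3 — N12 trips offline.
  N12 sheds 230 MW to N28: 230 each.
    N28: 80+230 = 310 > 120
Round 4 — N28 trips offline.
  N28 sheds 310 MW: no online neighbours, lost.
No further trips.

10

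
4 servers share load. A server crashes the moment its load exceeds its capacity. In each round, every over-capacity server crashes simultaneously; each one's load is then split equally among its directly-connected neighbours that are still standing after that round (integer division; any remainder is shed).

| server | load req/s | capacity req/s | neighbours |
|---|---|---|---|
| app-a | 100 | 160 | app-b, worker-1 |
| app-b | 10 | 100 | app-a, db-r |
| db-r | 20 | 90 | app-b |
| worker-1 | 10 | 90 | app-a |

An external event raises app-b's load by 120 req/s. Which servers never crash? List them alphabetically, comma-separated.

Round 1 — app-b at 130 > 100. app-b crashes.
  app-b sheds 130 req/s to app-a, db-r: 65 each.
    app-a: 100+65 = 165 > 160
    db-r: 20+65 = 85 ≤ 90
Round 2 — app-a crashes.
  app-a sheds 165 req/s to worker-1: 165 each.
    worker-1: 10+165 = 175 > 90
Round 3 — worker-1 crashes.
  worker-1 sheds 175 req/s: no online neighbours, lost.
No further crashes.

db-r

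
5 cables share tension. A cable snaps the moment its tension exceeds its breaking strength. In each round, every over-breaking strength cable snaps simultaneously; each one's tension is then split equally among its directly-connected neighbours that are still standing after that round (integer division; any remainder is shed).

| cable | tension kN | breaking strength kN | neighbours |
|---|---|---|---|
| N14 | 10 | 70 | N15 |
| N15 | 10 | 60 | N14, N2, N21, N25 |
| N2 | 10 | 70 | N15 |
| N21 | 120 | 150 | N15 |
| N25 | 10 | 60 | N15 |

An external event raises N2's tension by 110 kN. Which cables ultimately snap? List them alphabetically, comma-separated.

N15, N2, N21

Round 1 — N2 at 120 > 70. N2 snaps.
  N2 sheds 120 kN to N15: 120 each.
    N15: 10+120 = 130 > 60
Round 2 — N15 snaps.
  N15 sheds 130 kN to N14, N21, N25: 43 each (1 lost).
    N14: 10+43 = 53 ≤ 70
    N21: 120+43 = 163 > 150
    N25: 10+43 = 53 ≤ 60
Round 3 — N21 snaps.
  N21 sheds 163 kN: no online neighbours, lost.
No further breaks.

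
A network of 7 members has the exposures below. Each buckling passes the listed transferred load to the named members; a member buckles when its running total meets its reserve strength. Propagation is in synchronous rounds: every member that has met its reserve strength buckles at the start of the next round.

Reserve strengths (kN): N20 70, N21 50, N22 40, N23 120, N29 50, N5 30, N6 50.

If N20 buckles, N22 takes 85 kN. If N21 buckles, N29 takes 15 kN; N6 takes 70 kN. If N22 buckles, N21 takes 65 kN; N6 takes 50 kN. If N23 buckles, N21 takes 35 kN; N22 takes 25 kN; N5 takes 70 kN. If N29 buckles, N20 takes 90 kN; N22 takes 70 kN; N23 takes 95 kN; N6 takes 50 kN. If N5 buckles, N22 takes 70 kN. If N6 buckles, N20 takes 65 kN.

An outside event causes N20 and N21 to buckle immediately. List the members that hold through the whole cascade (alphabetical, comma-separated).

N23, N29, N5

Round 1 — N20, N21 buckle (initial).
  N22: +85 → 85 ≥ 40
  N29: +15 → 15 < 50
  N6: +70 → 70 ≥ 50
Round 2 — N22, N6 buckle.
No further bucklings.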